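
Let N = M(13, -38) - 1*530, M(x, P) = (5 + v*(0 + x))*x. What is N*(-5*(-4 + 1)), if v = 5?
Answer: 5700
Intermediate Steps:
M(x, P) = x*(5 + 5*x) (M(x, P) = (5 + 5*(0 + x))*x = (5 + 5*x)*x = x*(5 + 5*x))
N = 380 (N = 5*13*(1 + 13) - 1*530 = 5*13*14 - 530 = 910 - 530 = 380)
N*(-5*(-4 + 1)) = 380*(-5*(-4 + 1)) = 380*(-5*(-3)) = 380*15 = 5700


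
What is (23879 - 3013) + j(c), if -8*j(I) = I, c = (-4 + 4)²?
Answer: 20866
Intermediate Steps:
c = 0 (c = 0² = 0)
j(I) = -I/8
(23879 - 3013) + j(c) = (23879 - 3013) - ⅛*0 = 20866 + 0 = 20866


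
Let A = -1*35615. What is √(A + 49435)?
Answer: 2*√3455 ≈ 117.56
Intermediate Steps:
A = -35615
√(A + 49435) = √(-35615 + 49435) = √13820 = 2*√3455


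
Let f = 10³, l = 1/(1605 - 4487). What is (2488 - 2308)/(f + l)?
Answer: 518760/2881999 ≈ 0.18000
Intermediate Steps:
l = -1/2882 (l = 1/(-2882) = -1/2882 ≈ -0.00034698)
f = 1000
(2488 - 2308)/(f + l) = (2488 - 2308)/(1000 - 1/2882) = 180/(2881999/2882) = 180*(2882/2881999) = 518760/2881999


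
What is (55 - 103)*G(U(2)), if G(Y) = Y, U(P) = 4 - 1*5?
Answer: 48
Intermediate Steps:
U(P) = -1 (U(P) = 4 - 5 = -1)
(55 - 103)*G(U(2)) = (55 - 103)*(-1) = -48*(-1) = 48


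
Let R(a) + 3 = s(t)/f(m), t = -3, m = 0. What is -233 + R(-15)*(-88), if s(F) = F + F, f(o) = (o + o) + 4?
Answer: 163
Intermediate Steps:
f(o) = 4 + 2*o (f(o) = 2*o + 4 = 4 + 2*o)
s(F) = 2*F
R(a) = -9/2 (R(a) = -3 + (2*(-3))/(4 + 2*0) = -3 - 6/(4 + 0) = -3 - 6/4 = -3 - 6*¼ = -3 - 3/2 = -9/2)
-233 + R(-15)*(-88) = -233 - 9/2*(-88) = -233 + 396 = 163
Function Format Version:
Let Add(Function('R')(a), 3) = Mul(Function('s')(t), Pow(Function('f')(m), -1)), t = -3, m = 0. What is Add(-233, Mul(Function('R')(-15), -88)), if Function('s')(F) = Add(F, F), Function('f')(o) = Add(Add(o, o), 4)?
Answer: 163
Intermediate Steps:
Function('f')(o) = Add(4, Mul(2, o)) (Function('f')(o) = Add(Mul(2, o), 4) = Add(4, Mul(2, o)))
Function('s')(F) = Mul(2, F)
Function('R')(a) = Rational(-9, 2) (Function('R')(a) = Add(-3, Mul(Mul(2, -3), Pow(Add(4, Mul(2, 0)), -1))) = Add(-3, Mul(-6, Pow(Add(4, 0), -1))) = Add(-3, Mul(-6, Pow(4, -1))) = Add(-3, Mul(-6, Rational(1, 4))) = Add(-3, Rational(-3, 2)) = Rational(-9, 2))
Add(-233, Mul(Function('R')(-15), -88)) = Add(-233, Mul(Rational(-9, 2), -88)) = Add(-233, 396) = 163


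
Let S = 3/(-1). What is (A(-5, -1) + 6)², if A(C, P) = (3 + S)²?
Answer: 36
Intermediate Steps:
S = -3 (S = 3*(-1) = -3)
A(C, P) = 0 (A(C, P) = (3 - 3)² = 0² = 0)
(A(-5, -1) + 6)² = (0 + 6)² = 6² = 36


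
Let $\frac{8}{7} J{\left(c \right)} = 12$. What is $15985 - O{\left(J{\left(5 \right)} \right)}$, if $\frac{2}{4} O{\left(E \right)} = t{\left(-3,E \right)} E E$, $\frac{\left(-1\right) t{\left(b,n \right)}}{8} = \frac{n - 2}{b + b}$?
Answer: $13486$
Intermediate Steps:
$t{\left(b,n \right)} = - \frac{4 \left(-2 + n\right)}{b}$ ($t{\left(b,n \right)} = - 8 \frac{n - 2}{b + b} = - 8 \frac{-2 + n}{2 b} = - \frac{4 \left(-2 + n\right)}{b}$)
$J{\left(c \right)} = \frac{21}{2}$ ($J{\left(c \right)} = \frac{7}{8} \cdot 12 = \frac{21}{2}$)
$O{\left(E \right)} = 2 E^{2} \left(- \frac{8}{3} + \frac{4 E}{3}\right)$ ($O{\left(E \right)} = 2 \frac{4 \left(2 - E\right)}{-3} E E = 2 \cdot 4 \left(- \frac{1}{3}\right) \left(2 - E\right) E E = 2 \left(- \frac{8}{3} + \frac{4 E}{3}\right) E E = 2 E \left(- \frac{8}{3} + \frac{4 E}{3}\right) E = 2 E^{2} \left(- \frac{8}{3} + \frac{4 E}{3}\right)$)
$15985 - O{\left(J{\left(5 \right)} \right)} = 15985 - \frac{8 \left(\frac{21}{2}\right)^{2} \left(-2 + \frac{21}{2}\right)}{3} = 15985 - \frac{8}{3} \cdot \frac{441}{4} \cdot \frac{17}{2} = 15985 - 2499 = 13486$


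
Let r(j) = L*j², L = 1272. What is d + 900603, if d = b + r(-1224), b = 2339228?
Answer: 1908919703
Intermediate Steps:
r(j) = 1272*j²
d = 1908019100 (d = 2339228 + 1272*(-1224)² = 2339228 + 1272*1498176 = 2339228 + 1905679872 = 1908019100)
d + 900603 = 1908019100 + 900603 = 1908919703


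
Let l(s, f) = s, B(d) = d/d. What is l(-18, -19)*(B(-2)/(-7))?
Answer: 18/7 ≈ 2.5714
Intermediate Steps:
B(d) = 1
l(-18, -19)*(B(-2)/(-7)) = -18/(-7) = -18*(-1)/7 = -18*(-1/7) = 18/7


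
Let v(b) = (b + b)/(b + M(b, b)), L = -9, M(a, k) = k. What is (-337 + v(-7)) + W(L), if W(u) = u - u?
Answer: -336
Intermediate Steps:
W(u) = 0
v(b) = 1 (v(b) = (b + b)/(b + b) = (2*b)/((2*b)) = (2*b)*(1/(2*b)) = 1)
(-337 + v(-7)) + W(L) = (-337 + 1) + 0 = -336 + 0 = -336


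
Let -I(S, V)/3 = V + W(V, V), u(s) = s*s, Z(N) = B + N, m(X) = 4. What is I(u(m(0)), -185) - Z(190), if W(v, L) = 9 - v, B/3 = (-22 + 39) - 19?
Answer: -211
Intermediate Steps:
B = -6 (B = 3*((-22 + 39) - 19) = 3*(17 - 19) = 3*(-2) = -6)
Z(N) = -6 + N
u(s) = s²
I(S, V) = -27 (I(S, V) = -3*(V + (9 - V)) = -3*9 = -27)
I(u(m(0)), -185) - Z(190) = -27 - (-6 + 190) = -27 - 1*184 = -27 - 184 = -211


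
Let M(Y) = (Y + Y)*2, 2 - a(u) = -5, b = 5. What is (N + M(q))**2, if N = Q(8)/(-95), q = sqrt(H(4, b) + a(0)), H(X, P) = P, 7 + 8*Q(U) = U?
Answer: 110899201/577600 - 2*sqrt(3)/95 ≈ 191.96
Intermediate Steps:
Q(U) = -7/8 + U/8
a(u) = 7 (a(u) = 2 - 1*(-5) = 2 + 5 = 7)
q = 2*sqrt(3) (q = sqrt(5 + 7) = sqrt(12) = 2*sqrt(3) ≈ 3.4641)
N = -1/760 (N = (-7/8 + (1/8)*8)/(-95) = (-7/8 + 1)*(-1/95) = (1/8)*(-1/95) = -1/760 ≈ -0.0013158)
M(Y) = 4*Y (M(Y) = (2*Y)*2 = 4*Y)
(N + M(q))**2 = (-1/760 + 4*(2*sqrt(3)))**2 = (-1/760 + 8*sqrt(3))**2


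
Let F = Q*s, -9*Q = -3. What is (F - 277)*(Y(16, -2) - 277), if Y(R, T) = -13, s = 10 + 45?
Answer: 225040/3 ≈ 75013.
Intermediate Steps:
s = 55
Q = 1/3 (Q = -1/9*(-3) = 1/3 ≈ 0.33333)
F = 55/3 (F = (1/3)*55 = 55/3 ≈ 18.333)
(F - 277)*(Y(16, -2) - 277) = (55/3 - 277)*(-13 - 277) = -776/3*(-290) = 225040/3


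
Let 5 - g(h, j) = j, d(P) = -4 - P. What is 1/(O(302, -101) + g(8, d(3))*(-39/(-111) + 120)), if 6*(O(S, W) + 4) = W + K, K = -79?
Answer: 37/52178 ≈ 0.00070911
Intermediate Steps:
O(S, W) = -103/6 + W/6 (O(S, W) = -4 + (W - 79)/6 = -4 + (-79 + W)/6 = -4 + (-79/6 + W/6) = -103/6 + W/6)
g(h, j) = 5 - j
1/(O(302, -101) + g(8, d(3))*(-39/(-111) + 120)) = 1/((-103/6 + (⅙)*(-101)) + (5 - (-4 - 1*3))*(-39/(-111) + 120)) = 1/((-103/6 - 101/6) + (5 - (-4 - 3))*(-39*(-1/111) + 120)) = 1/(-34 + (5 - 1*(-7))*(13/37 + 120)) = 1/(-34 + (5 + 7)*(4453/37)) = 1/(-34 + 12*(4453/37)) = 1/(-34 + 53436/37) = 1/(52178/37) = 37/52178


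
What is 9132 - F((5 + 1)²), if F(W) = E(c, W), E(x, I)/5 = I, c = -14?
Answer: 8952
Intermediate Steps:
E(x, I) = 5*I
F(W) = 5*W
9132 - F((5 + 1)²) = 9132 - 5*(5 + 1)² = 9132 - 5*6² = 9132 - 5*36 = 9132 - 1*180 = 9132 - 180 = 8952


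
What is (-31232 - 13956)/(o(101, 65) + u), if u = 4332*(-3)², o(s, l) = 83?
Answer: -45188/39071 ≈ -1.1566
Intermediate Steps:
u = 38988 (u = 4332*9 = 38988)
(-31232 - 13956)/(o(101, 65) + u) = (-31232 - 13956)/(83 + 38988) = -45188/39071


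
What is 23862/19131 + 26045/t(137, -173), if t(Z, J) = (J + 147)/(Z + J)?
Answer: 2989704772/82901 ≈ 36064.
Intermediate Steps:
t(Z, J) = (147 + J)/(J + Z)
23862/19131 + 26045/t(137, -173) = 23862/19131 + 26045/(((147 - 173)/(-173 + 137))) = 23862*(1/19131) + 26045/((-26/(-36))) = 7954/6377 + 26045/((-1/36*(-26))) = 7954/6377 + 26045/(13/18) = 7954/6377 + 26045*(18/13) = 7954/6377 + 468810/13 = 2989704772/82901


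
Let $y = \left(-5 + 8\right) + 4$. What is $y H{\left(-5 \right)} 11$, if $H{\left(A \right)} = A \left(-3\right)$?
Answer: $1155$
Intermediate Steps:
$y = 7$ ($y = 3 + 4 = 7$)
$H{\left(A \right)} = - 3 A$
$y H{\left(-5 \right)} 11 = 7 \left(\left(-3\right) \left(-5\right)\right) 11 = 7 \cdot 15 \cdot 11 = 105 \cdot 11 = 1155$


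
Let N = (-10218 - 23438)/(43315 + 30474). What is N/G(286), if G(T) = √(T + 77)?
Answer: -33656*√3/2435037 ≈ -0.023940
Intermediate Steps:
G(T) = √(77 + T)
N = -33656/73789 ≈ -0.45611
N/G(286) = -33656/(73789*√(77 + 286)) = -33656*√3/33/73789 = -33656*√3/2435037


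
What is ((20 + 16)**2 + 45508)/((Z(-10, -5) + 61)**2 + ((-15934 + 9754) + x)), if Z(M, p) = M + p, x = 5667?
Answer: 46804/1603 ≈ 29.198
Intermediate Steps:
((20 + 16)**2 + 45508)/((Z(-10, -5) + 61)**2 + ((-15934 + 9754) + x)) = ((20 + 16)**2 + 45508)/(((-10 - 5) + 61)**2 + ((-15934 + 9754) + 5667)) = (36**2 + 45508)/((-15 + 61)**2 + (-6180 + 5667)) = (1296 + 45508)/(46**2 - 513) = 46804/(2116 - 513) = 46804/1603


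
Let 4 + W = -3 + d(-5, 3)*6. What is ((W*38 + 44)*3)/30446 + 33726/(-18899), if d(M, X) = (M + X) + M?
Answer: -564948471/287699477 ≈ -1.9637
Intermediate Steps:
d(M, X) = X + 2*M
W = -49 (W = -4 + (-3 + (3 + 2*(-5))*6) = -4 + (-3 + (3 - 10)*6) = -4 + (-3 - 7*6) = -4 + (-3 - 42) = -4 - 45 = -49)
((W*38 + 44)*3)/30446 + 33726/(-18899) = ((-49*38 + 44)*3)/30446 + 33726/(-18899) = ((-1862 + 44)*3)*(1/30446) + 33726*(-1/18899) = -1818*3*(1/30446) - 33726/18899 = -5454*1/30446 - 33726/18899 = -2727/15223 - 33726/18899 = -564948471/287699477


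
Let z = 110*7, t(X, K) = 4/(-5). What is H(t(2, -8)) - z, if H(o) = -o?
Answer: -3846/5 ≈ -769.20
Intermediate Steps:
t(X, K) = -⅘ (t(X, K) = 4*(-⅕) = -⅘)
z = 770
H(t(2, -8)) - z = -1*(-⅘) - 1*770 = ⅘ - 770 = -3846/5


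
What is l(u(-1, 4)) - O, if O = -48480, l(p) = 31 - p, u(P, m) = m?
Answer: 48507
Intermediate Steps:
l(u(-1, 4)) - O = (31 - 1*4) - 1*(-48480) = (31 - 4) + 48480 = 27 + 48480 = 48507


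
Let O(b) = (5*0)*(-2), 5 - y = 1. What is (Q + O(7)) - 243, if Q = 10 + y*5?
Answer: -213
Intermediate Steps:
y = 4 (y = 5 - 1*1 = 5 - 1 = 4)
O(b) = 0 (O(b) = 0*(-2) = 0)
Q = 30 (Q = 10 + 4*5 = 10 + 20 = 30)
(Q + O(7)) - 243 = (30 + 0) - 243 = 30 - 243 = -213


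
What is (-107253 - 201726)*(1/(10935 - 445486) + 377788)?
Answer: -50724511803566073/434551 ≈ -1.1673e+11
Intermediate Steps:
(-107253 - 201726)*(1/(10935 - 445486) + 377788) = -308979*(1/(-434551) + 377788) = -308979*(-1/434551 + 377788) = -308979*164168153187/434551 = -50724511803566073/434551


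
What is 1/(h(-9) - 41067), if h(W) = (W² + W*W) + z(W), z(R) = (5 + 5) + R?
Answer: -1/40904 ≈ -2.4447e-5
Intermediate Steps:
z(R) = 10 + R
h(W) = 10 + W + 2*W² (h(W) = (W² + W*W) + (10 + W) = (W² + W²) + (10 + W) = 2*W² + (10 + W) = 10 + W + 2*W²)
1/(h(-9) - 41067) = 1/((10 - 9 + 2*(-9)²) - 41067) = 1/((10 - 9 + 2*81) - 41067) = 1/((10 - 9 + 162) - 41067) = 1/(163 - 41067) = 1/(-40904) = -1/40904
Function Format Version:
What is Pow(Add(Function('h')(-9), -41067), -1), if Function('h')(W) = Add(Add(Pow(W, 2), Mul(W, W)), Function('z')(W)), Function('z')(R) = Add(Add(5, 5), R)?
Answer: Rational(-1, 40904) ≈ -2.4447e-5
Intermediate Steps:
Function('z')(R) = Add(10, R)
Function('h')(W) = Add(10, W, Mul(2, Pow(W, 2))) (Function('h')(W) = Add(Add(Pow(W, 2), Mul(W, W)), Add(10, W)) = Add(Add(Pow(W, 2), Pow(W, 2)), Add(10, W)) = Add(Mul(2, Pow(W, 2)), Add(10, W)) = Add(10, W, Mul(2, Pow(W, 2))))
Pow(Add(Function('h')(-9), -41067), -1) = Pow(Add(Add(10, -9, Mul(2, Pow(-9, 2))), -41067), -1) = Pow(Add(Add(10, -9, Mul(2, 81)), -41067), -1) = Pow(Add(Add(10, -9, 162), -41067), -1) = Pow(Add(163, -41067), -1) = Pow(-40904, -1) = Rational(-1, 40904)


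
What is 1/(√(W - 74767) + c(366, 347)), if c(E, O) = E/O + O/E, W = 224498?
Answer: -32304863730/2415022661393699 + 16129508004*√149731/2415022661393699 ≈ 0.0025710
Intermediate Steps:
1/(√(W - 74767) + c(366, 347)) = 1/(√(224498 - 74767) + (366/347 + 347/366)) = 1/(√149731 + (366*(1/347) + 347*(1/366))) = 1/(√149731 + (366/347 + 347/366)) = 1/(√149731 + 254365/127002) = 1/(254365/127002 + √149731)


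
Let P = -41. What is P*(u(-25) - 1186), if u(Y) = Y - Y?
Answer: 48626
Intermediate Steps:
u(Y) = 0
P*(u(-25) - 1186) = -41*(0 - 1186) = -41*(-1186) = 48626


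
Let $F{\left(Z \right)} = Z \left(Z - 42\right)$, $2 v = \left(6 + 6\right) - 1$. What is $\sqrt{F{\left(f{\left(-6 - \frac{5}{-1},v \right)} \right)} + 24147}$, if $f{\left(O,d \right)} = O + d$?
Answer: $\frac{3 \sqrt{10657}}{2} \approx 154.85$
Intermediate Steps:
$v = \frac{11}{2}$ ($v = \frac{\left(6 + 6\right) - 1}{2} = \frac{12 - 1}{2} = \frac{1}{2} \cdot 11 = \frac{11}{2} \approx 5.5$)
$F{\left(Z \right)} = Z \left(-42 + Z\right)$ ($F{\left(Z \right)} = Z \left(Z - 42\right) = Z \left(-42 + Z\right)$)
$\sqrt{F{\left(f{\left(-6 - \frac{5}{-1},v \right)} \right)} + 24147} = \sqrt{\left(\left(-6 - \frac{5}{-1}\right) + \frac{11}{2}\right) \left(-42 + \left(\left(-6 - \frac{5}{-1}\right) + \frac{11}{2}\right)\right) + 24147} = \sqrt{\left(\left(-6 - -5\right) + \frac{11}{2}\right) \left(-42 + \left(\left(-6 - -5\right) + \frac{11}{2}\right)\right) + 24147} = \sqrt{\left(\left(-6 + 5\right) + \frac{11}{2}\right) \left(-42 + \left(\left(-6 + 5\right) + \frac{11}{2}\right)\right) + 24147} = \sqrt{\left(-1 + \frac{11}{2}\right) \left(-42 + \left(-1 + \frac{11}{2}\right)\right) + 24147} = \sqrt{\frac{9 \left(-42 + \frac{9}{2}\right)}{2} + 24147} = \sqrt{\frac{9}{2} \left(- \frac{75}{2}\right) + 24147} = \sqrt{- \frac{675}{4} + 24147} = \sqrt{\frac{95913}{4}} = \frac{3 \sqrt{10657}}{2}$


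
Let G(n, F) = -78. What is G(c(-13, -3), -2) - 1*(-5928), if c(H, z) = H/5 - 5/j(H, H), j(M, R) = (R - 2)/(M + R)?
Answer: 5850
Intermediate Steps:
j(M, R) = (-2 + R)/(M + R)
c(H, z) = H/5 - 10*H/(-2 + H) (c(H, z) = H/5 - 5*(H + H)/(-2 + H) = H*(⅕) - 5*2*H/(-2 + H) = H/5 - 5*2*H/(-2 + H) = H/5 - 10*H/(-2 + H))
G(c(-13, -3), -2) - 1*(-5928) = -78 - 1*(-5928) = -78 + 5928 = 5850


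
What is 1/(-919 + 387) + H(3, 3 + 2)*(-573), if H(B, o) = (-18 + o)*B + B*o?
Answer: 7316063/532 ≈ 13752.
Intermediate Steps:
H(B, o) = B*o + B*(-18 + o) (H(B, o) = B*(-18 + o) + B*o = B*o + B*(-18 + o))
1/(-919 + 387) + H(3, 3 + 2)*(-573) = 1/(-919 + 387) + (2*3*(-9 + (3 + 2)))*(-573) = 1/(-532) + (2*3*(-9 + 5))*(-573) = -1/532 + (2*3*(-4))*(-573) = -1/532 - 24*(-573) = -1/532 + 13752 = 7316063/532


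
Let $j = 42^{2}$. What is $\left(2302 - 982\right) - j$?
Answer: $-444$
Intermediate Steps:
$j = 1764$
$\left(2302 - 982\right) - j = \left(2302 - 982\right) - 1764 = 1320 - 1764 = -444$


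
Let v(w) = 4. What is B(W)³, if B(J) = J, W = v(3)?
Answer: 64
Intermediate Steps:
W = 4
B(W)³ = 4³ = 64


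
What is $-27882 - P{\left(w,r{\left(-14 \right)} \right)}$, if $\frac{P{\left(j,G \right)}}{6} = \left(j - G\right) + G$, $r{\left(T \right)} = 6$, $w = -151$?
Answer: $-26976$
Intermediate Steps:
$P{\left(j,G \right)} = 6 j$ ($P{\left(j,G \right)} = 6 \left(\left(j - G\right) + G\right) = 6 j$)
$-27882 - P{\left(w,r{\left(-14 \right)} \right)} = -27882 - 6 \left(-151\right) = -27882 - -906 = -27882 + 906 = -26976$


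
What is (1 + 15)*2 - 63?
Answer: -31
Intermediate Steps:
(1 + 15)*2 - 63 = 16*2 - 63 = 32 - 63 = -31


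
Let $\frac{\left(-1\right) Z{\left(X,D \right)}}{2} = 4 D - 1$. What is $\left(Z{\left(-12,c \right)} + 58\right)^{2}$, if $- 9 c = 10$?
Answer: $\frac{384400}{81} \approx 4745.7$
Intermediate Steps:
$c = - \frac{10}{9}$ ($c = \left(- \frac{1}{9}\right) 10 = - \frac{10}{9} \approx -1.1111$)
$Z{\left(X,D \right)} = 2 - 8 D$ ($Z{\left(X,D \right)} = - 2 \left(4 D - 1\right) = - 2 \left(-1 + 4 D\right) = 2 - 8 D$)
$\left(Z{\left(-12,c \right)} + 58\right)^{2} = \left(\left(2 - - \frac{80}{9}\right) + 58\right)^{2} = \left(\left(2 + \frac{80}{9}\right) + 58\right)^{2} = \left(\frac{98}{9} + 58\right)^{2} = \left(\frac{620}{9}\right)^{2} = \frac{384400}{81}$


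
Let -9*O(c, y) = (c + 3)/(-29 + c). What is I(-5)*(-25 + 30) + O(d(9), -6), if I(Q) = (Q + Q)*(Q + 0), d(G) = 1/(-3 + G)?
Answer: 389269/1557 ≈ 250.01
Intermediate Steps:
I(Q) = 2*Q**2 (I(Q) = (2*Q)*Q = 2*Q**2)
O(c, y) = -(3 + c)/(9*(-29 + c)) (O(c, y) = -(c + 3)/(9*(-29 + c)) = -(3 + c)/(9*(-29 + c)))
I(-5)*(-25 + 30) + O(d(9), -6) = (2*(-5)**2)*(-25 + 30) + (-3 - 1/(-3 + 9))/(9*(-29 + 1/(-3 + 9))) = (2*25)*5 + (-3 - 1/6)/(9*(-29 + 1/6)) = 50*5 + (-3 - 1*1/6)/(9*(-29 + 1/6)) = 250 + (-3 - 1/6)/(9*(-173/6)) = 250 + (1/9)*(-6/173)*(-19/6) = 250 + 19/1557 = 389269/1557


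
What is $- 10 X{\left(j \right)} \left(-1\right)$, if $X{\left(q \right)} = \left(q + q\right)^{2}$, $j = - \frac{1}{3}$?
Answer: $\frac{40}{9} \approx 4.4444$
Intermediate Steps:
$j = - \frac{1}{3}$ ($j = \left(-1\right) \frac{1}{3} = - \frac{1}{3} \approx -0.33333$)
$X{\left(q \right)} = 4 q^{2}$ ($X{\left(q \right)} = \left(2 q\right)^{2} = 4 q^{2}$)
$- 10 X{\left(j \right)} \left(-1\right) = - 10 \cdot 4 \left(- \frac{1}{3}\right)^{2} \left(-1\right) = - 10 \cdot 4 \cdot \frac{1}{9} \left(-1\right) = \left(-10\right) \frac{4}{9} \left(-1\right) = \left(- \frac{40}{9}\right) \left(-1\right) = \frac{40}{9}$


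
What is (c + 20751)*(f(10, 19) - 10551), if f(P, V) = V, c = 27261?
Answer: -505662384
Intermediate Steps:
(c + 20751)*(f(10, 19) - 10551) = (27261 + 20751)*(19 - 10551) = 48012*(-10532) = -505662384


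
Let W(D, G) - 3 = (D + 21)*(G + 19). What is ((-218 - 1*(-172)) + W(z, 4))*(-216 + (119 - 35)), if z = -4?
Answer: -45936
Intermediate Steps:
W(D, G) = 3 + (19 + G)*(21 + D) (W(D, G) = 3 + (D + 21)*(G + 19) = 3 + (21 + D)*(19 + G) = 3 + (19 + G)*(21 + D))
((-218 - 1*(-172)) + W(z, 4))*(-216 + (119 - 35)) = ((-218 - 1*(-172)) + (402 + 19*(-4) + 21*4 - 4*4))*(-216 + (119 - 35)) = ((-218 + 172) + (402 - 76 + 84 - 16))*(-216 + 84) = (-46 + 394)*(-132) = 348*(-132) = -45936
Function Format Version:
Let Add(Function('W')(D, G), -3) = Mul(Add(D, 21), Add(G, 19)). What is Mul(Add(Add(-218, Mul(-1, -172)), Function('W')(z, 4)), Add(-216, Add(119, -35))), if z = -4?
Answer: -45936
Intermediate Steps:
Function('W')(D, G) = Add(3, Mul(Add(19, G), Add(21, D))) (Function('W')(D, G) = Add(3, Mul(Add(D, 21), Add(G, 19))) = Add(3, Mul(Add(21, D), Add(19, G))) = Add(3, Mul(Add(19, G), Add(21, D))))
Mul(Add(Add(-218, Mul(-1, -172)), Function('W')(z, 4)), Add(-216, Add(119, -35))) = Mul(Add(Add(-218, Mul(-1, -172)), Add(402, Mul(19, -4), Mul(21, 4), Mul(-4, 4))), Add(-216, Add(119, -35))) = Mul(Add(Add(-218, 172), Add(402, -76, 84, -16)), Add(-216, 84)) = Mul(Add(-46, 394), -132) = Mul(348, -132) = -45936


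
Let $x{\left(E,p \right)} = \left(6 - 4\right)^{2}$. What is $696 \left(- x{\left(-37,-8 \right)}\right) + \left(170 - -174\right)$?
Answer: $-2440$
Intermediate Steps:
$x{\left(E,p \right)} = 4$ ($x{\left(E,p \right)} = 2^{2} = 4$)
$696 \left(- x{\left(-37,-8 \right)}\right) + \left(170 - -174\right) = 696 \left(\left(-1\right) 4\right) + \left(170 - -174\right) = 696 \left(-4\right) + \left(170 + 174\right) = -2784 + 344 = -2440$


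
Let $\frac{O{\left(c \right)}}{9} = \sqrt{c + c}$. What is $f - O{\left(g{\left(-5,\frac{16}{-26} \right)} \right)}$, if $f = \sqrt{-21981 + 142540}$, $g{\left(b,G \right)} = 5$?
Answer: $\sqrt{120559} - 9 \sqrt{10} \approx 318.76$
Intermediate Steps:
$f = \sqrt{120559} \approx 347.22$
$O{\left(c \right)} = 9 \sqrt{2} \sqrt{c}$ ($O{\left(c \right)} = 9 \sqrt{c + c} = 9 \sqrt{2 c} = 9 \sqrt{2} \sqrt{c}$)
$f - O{\left(g{\left(-5,\frac{16}{-26} \right)} \right)} = \sqrt{120559} - 9 \sqrt{2} \sqrt{5} = \sqrt{120559} - 9 \sqrt{10}$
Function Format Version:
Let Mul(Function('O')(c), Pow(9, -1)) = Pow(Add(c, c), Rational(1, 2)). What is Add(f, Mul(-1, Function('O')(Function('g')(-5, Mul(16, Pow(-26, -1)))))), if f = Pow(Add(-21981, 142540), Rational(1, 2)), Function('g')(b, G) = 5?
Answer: Add(Pow(120559, Rational(1, 2)), Mul(-9, Pow(10, Rational(1, 2)))) ≈ 318.76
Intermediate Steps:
f = Pow(120559, Rational(1, 2)) ≈ 347.22
Function('O')(c) = Mul(9, Pow(2, Rational(1, 2)), Pow(c, Rational(1, 2))) (Function('O')(c) = Mul(9, Pow(Add(c, c), Rational(1, 2))) = Mul(9, Pow(Mul(2, c), Rational(1, 2))) = Mul(9, Mul(Pow(2, Rational(1, 2)), Pow(c, Rational(1, 2)))) = Mul(9, Pow(2, Rational(1, 2)), Pow(c, Rational(1, 2))))
Add(f, Mul(-1, Function('O')(Function('g')(-5, Mul(16, Pow(-26, -1)))))) = Add(Pow(120559, Rational(1, 2)), Mul(-1, Mul(9, Pow(2, Rational(1, 2)), Pow(5, Rational(1, 2))))) = Add(Pow(120559, Rational(1, 2)), Mul(-1, Mul(9, Pow(10, Rational(1, 2))))) = Add(Pow(120559, Rational(1, 2)), Mul(-9, Pow(10, Rational(1, 2))))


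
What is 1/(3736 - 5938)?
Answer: -1/2202 ≈ -0.00045413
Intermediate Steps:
1/(3736 - 5938) = 1/(-2202) = -1/2202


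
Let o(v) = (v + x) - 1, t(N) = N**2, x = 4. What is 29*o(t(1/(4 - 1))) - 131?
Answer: -367/9 ≈ -40.778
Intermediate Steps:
o(v) = 3 + v (o(v) = (v + 4) - 1 = (4 + v) - 1 = 3 + v)
29*o(t(1/(4 - 1))) - 131 = 29*(3 + (1/(4 - 1))**2) - 131 = 29*(3 + (1/3)**2) - 131 = 29*(3 + 1/9) - 131 = 29*(28/9) - 131 = 812/9 - 131 = -367/9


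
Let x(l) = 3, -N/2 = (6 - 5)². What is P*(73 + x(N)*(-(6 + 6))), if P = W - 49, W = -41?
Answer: -3330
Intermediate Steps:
N = -2 (N = -2*(6 - 5)² = -2*1² = -2*1 = -2)
P = -90 (P = -41 - 49 = -90)
P*(73 + x(N)*(-(6 + 6))) = -90*(73 + 3*(-(6 + 6))) = -90*(73 + 3*(-1*12)) = -90*(73 + 3*(-12)) = -90*(73 - 36) = -90*37 = -3330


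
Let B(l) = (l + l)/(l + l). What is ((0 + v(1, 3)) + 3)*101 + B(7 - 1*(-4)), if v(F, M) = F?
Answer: 405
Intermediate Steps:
B(l) = 1 (B(l) = (2*l)/((2*l)) = (2*l)*(1/(2*l)) = 1)
((0 + v(1, 3)) + 3)*101 + B(7 - 1*(-4)) = ((0 + 1) + 3)*101 + 1 = (1 + 3)*101 + 1 = 4*101 + 1 = 404 + 1 = 405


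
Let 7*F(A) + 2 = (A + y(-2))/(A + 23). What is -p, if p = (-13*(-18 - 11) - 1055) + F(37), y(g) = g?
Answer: 56969/84 ≈ 678.20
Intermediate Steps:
F(A) = -2/7 + (-2 + A)/(7*(23 + A)) (F(A) = -2/7 + ((A - 2)/(A + 23))/7 = -2/7 + ((-2 + A)/(23 + A))/7 = -2/7 + (-2 + A)/(7*(23 + A)))
p = -56969/84 (p = (-13*(-18 - 11) - 1055) + (-48 - 1*37)/(7*(23 + 37)) = (-13*(-29) - 1055) + (⅐)*(-48 - 37)/60 = (377 - 1055) + (⅐)*(1/60)*(-85) = -678 - 17/84 = -56969/84 ≈ -678.20)
-p = -1*(-56969/84) = 56969/84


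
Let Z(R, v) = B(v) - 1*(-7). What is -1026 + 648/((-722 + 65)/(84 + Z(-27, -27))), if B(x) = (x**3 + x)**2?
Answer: -27970936650/73 ≈ -3.8316e+8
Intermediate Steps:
B(x) = (x + x**3)**2
Z(R, v) = 7 + v**2*(1 + v**2)**2 (Z(R, v) = v**2*(1 + v**2)**2 - 1*(-7) = v**2*(1 + v**2)**2 + 7 = 7 + v**2*(1 + v**2)**2)
-1026 + 648/((-722 + 65)/(84 + Z(-27, -27))) = -1026 + 648/((-722 + 65)/(84 + (7 + (-27)**2*(1 + (-27)**2)**2))) = -1026 + 648/(-657/(84 + (7 + 729*(1 + 729)**2))) = -1026 + 648/(-657/(84 + (7 + 729*730**2))) = -1026 + 648/(-657/(84 + (7 + 729*532900))) = -1026 + 648/(-657/(84 + (7 + 388484100))) = -1026 + 648/(-657/(84 + 388484107)) = -1026 + 648/(-657/388484191) = -1026 - 388484191/657*648 = -1026 - 27970861752/73 = -27970936650/73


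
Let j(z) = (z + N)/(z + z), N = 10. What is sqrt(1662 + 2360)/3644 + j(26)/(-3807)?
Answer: -1/5499 + sqrt(4022)/3644 ≈ 0.017222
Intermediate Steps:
j(z) = (10 + z)/(2*z) (j(z) = (z + 10)/(z + z) = (10 + z)/((2*z)) = (10 + z)*(1/(2*z)) = (10 + z)/(2*z))
sqrt(1662 + 2360)/3644 + j(26)/(-3807) = sqrt(1662 + 2360)/3644 + ((1/2)*(10 + 26)/26)/(-3807) = sqrt(4022)*(1/3644) + ((1/2)*(1/26)*36)*(-1/3807) = sqrt(4022)/3644 + (9/13)*(-1/3807) = sqrt(4022)/3644 - 1/5499 = -1/5499 + sqrt(4022)/3644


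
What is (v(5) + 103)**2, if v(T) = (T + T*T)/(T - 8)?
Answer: 8649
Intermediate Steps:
v(T) = (T + T**2)/(-8 + T)
(v(5) + 103)**2 = (5*(1 + 5)/(-8 + 5) + 103)**2 = (5*6/(-3) + 103)**2 = (5*(-1/3)*6 + 103)**2 = (-10 + 103)**2 = 93**2 = 8649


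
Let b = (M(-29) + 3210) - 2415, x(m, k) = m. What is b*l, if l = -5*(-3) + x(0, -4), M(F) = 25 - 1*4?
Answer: 12240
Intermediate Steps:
M(F) = 21 (M(F) = 25 - 4 = 21)
b = 816 (b = (21 + 3210) - 2415 = 3231 - 2415 = 816)
l = 15 (l = -5*(-3) + 0 = 15 + 0 = 15)
b*l = 816*15 = 12240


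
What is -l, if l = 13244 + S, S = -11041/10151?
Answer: -134428803/10151 ≈ -13243.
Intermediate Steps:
S = -11041/10151 (S = -11041*1/10151 = -11041/10151 ≈ -1.0877)
l = 134428803/10151 (l = 13244 - 11041/10151 = 134428803/10151 ≈ 13243.)
-l = -1*134428803/10151 = -134428803/10151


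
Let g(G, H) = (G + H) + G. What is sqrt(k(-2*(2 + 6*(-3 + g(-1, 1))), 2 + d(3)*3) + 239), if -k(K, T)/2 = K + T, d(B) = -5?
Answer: sqrt(177) ≈ 13.304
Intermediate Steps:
g(G, H) = H + 2*G
k(K, T) = -2*K - 2*T (k(K, T) = -2*(K + T) = -2*K - 2*T)
sqrt(k(-2*(2 + 6*(-3 + g(-1, 1))), 2 + d(3)*3) + 239) = sqrt((-(-4)*(2 + 6*(-3 + (1 + 2*(-1)))) - 2*(2 - 5*3)) + 239) = sqrt((-(-4)*(2 + 6*(-3 + (1 - 2))) - 2*(2 - 15)) + 239) = sqrt((-(-4)*(2 + 6*(-3 - 1)) - 2*(-13)) + 239) = sqrt((-(-4)*(2 + 6*(-4)) + 26) + 239) = sqrt((-(-4)*(2 - 24) + 26) + 239) = sqrt((-(-4)*(-22) + 26) + 239) = sqrt((-2*44 + 26) + 239) = sqrt((-88 + 26) + 239) = sqrt(-62 + 239) = sqrt(177)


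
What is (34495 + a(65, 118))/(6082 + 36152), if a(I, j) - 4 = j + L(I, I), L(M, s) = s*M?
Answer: 19421/21117 ≈ 0.91969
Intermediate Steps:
L(M, s) = M*s
a(I, j) = 4 + j + I**2 (a(I, j) = 4 + (j + I*I) = 4 + (j + I**2) = 4 + j + I**2)
(34495 + a(65, 118))/(6082 + 36152) = (34495 + (4 + 118 + 65**2))/(6082 + 36152) = (34495 + (4 + 118 + 4225))/42234 = (34495 + 4347)*(1/42234) = 38842*(1/42234) = 19421/21117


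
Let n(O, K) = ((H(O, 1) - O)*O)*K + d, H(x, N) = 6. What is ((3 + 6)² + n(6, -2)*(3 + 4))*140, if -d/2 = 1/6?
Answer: 33040/3 ≈ 11013.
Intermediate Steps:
d = -⅓ (d = -2/6 = -2*⅙ = -⅓ ≈ -0.33333)
n(O, K) = -⅓ + K*O*(6 - O) (n(O, K) = ((6 - O)*O)*K - ⅓ = (O*(6 - O))*K - ⅓ = K*O*(6 - O) - ⅓ = -⅓ + K*O*(6 - O))
((3 + 6)² + n(6, -2)*(3 + 4))*140 = ((3 + 6)² + (-⅓ - 1*(-2)*6² + 6*(-2)*6)*(3 + 4))*140 = (9² + (-⅓ - 1*(-2)*36 - 72)*7)*140 = (81 + (-⅓ + 72 - 72)*7)*140 = (81 - ⅓*7)*140 = (81 - 7/3)*140 = (236/3)*140 = 33040/3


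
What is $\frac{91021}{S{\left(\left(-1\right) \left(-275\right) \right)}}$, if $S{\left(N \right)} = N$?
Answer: $\frac{91021}{275} \approx 330.99$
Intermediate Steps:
$\frac{91021}{S{\left(\left(-1\right) \left(-275\right) \right)}} = \frac{91021}{\left(-1\right) \left(-275\right)} = \frac{91021}{275}$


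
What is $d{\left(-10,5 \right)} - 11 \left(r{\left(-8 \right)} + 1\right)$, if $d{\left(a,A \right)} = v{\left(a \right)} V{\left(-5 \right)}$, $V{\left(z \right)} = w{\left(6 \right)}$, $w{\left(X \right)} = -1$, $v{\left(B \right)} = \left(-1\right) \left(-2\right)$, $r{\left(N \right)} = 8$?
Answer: $-101$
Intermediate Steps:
$v{\left(B \right)} = 2$
$V{\left(z \right)} = -1$
$d{\left(a,A \right)} = -2$ ($d{\left(a,A \right)} = 2 \left(-1\right) = -2$)
$d{\left(-10,5 \right)} - 11 \left(r{\left(-8 \right)} + 1\right) = -2 - 11 \left(8 + 1\right) = -2 - 99 = -101$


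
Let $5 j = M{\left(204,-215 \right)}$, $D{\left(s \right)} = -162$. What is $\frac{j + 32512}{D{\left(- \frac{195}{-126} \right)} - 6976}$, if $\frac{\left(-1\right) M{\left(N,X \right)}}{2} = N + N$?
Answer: $- \frac{80872}{17845} \approx -4.5319$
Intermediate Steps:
$M{\left(N,X \right)} = - 4 N$ ($M{\left(N,X \right)} = - 2 \left(N + N\right) = - 2 \cdot 2 N = - 4 N$)
$j = - \frac{816}{5}$ ($j = \frac{\left(-4\right) 204}{5} = \frac{1}{5} \left(-816\right) = - \frac{816}{5} \approx -163.2$)
$\frac{j + 32512}{D{\left(- \frac{195}{-126} \right)} - 6976} = \frac{- \frac{816}{5} + 32512}{-162 - 6976} = \frac{161744}{5 \left(-7138\right)} = \frac{161744}{5} \left(- \frac{1}{7138}\right) = - \frac{80872}{17845}$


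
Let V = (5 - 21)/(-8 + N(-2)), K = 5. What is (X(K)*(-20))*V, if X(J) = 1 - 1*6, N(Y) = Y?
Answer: 160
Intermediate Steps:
V = 8/5 (V = (5 - 21)/(-8 - 2) = -16/(-10) = -16*(-⅒) = 8/5 ≈ 1.6000)
X(J) = -5 (X(J) = 1 - 6 = -5)
(X(K)*(-20))*V = -5*(-20)*(8/5) = 100*(8/5) = 160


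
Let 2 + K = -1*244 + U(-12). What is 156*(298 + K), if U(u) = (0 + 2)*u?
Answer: 4368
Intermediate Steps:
U(u) = 2*u
K = -270 (K = -2 + (-1*244 + 2*(-12)) = -2 + (-244 - 24) = -2 - 268 = -270)
156*(298 + K) = 156*(298 - 270) = 156*28 = 4368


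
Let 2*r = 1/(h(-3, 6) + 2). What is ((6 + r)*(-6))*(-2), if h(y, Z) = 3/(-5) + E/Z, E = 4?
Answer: 2322/31 ≈ 74.903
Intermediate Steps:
h(y, Z) = -⅗ + 4/Z (h(y, Z) = 3/(-5) + 4/Z = 3*(-⅕) + 4/Z = -⅗ + 4/Z)
r = 15/62 (r = 1/(2*((-⅗ + 4/6) + 2)) = 1/(2*((-⅗ + 4*(⅙)) + 2)) = 1/(2*((-⅗ + ⅔) + 2)) = 1/(2*(1/15 + 2)) = 1/(2*(31/15)) = (½)*(15/31) = 15/62 ≈ 0.24194)
((6 + r)*(-6))*(-2) = ((6 + 15/62)*(-6))*(-2) = ((387/62)*(-6))*(-2) = -1161/31*(-2) = 2322/31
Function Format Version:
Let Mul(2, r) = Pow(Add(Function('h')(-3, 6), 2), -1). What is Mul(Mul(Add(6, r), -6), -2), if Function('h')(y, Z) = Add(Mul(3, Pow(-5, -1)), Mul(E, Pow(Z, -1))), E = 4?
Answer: Rational(2322, 31) ≈ 74.903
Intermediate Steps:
Function('h')(y, Z) = Add(Rational(-3, 5), Mul(4, Pow(Z, -1))) (Function('h')(y, Z) = Add(Mul(3, Pow(-5, -1)), Mul(4, Pow(Z, -1))) = Add(Mul(3, Rational(-1, 5)), Mul(4, Pow(Z, -1))) = Add(Rational(-3, 5), Mul(4, Pow(Z, -1))))
r = Rational(15, 62) (r = Mul(Rational(1, 2), Pow(Add(Add(Rational(-3, 5), Mul(4, Pow(6, -1))), 2), -1)) = Mul(Rational(1, 2), Pow(Add(Add(Rational(-3, 5), Mul(4, Rational(1, 6))), 2), -1)) = Mul(Rational(1, 2), Pow(Add(Add(Rational(-3, 5), Rational(2, 3)), 2), -1)) = Mul(Rational(1, 2), Pow(Add(Rational(1, 15), 2), -1)) = Mul(Rational(1, 2), Pow(Rational(31, 15), -1)) = Mul(Rational(1, 2), Rational(15, 31)) = Rational(15, 62) ≈ 0.24194)
Mul(Mul(Add(6, r), -6), -2) = Mul(Mul(Add(6, Rational(15, 62)), -6), -2) = Mul(Mul(Rational(387, 62), -6), -2) = Mul(Rational(-1161, 31), -2) = Rational(2322, 31)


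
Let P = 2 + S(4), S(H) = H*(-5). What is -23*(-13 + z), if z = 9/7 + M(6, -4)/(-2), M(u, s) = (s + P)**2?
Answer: 40848/7 ≈ 5835.4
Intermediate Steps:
S(H) = -5*H
P = -18 (P = 2 - 5*4 = 2 - 20 = -18)
M(u, s) = (-18 + s)**2 (M(u, s) = (s - 18)**2 = (-18 + s)**2)
z = -1685/7 (z = 9/7 + (-18 - 4)**2/(-2) = 9*(1/7) + (-22)**2*(-1/2) = 9/7 + 484*(-1/2) = 9/7 - 242 = -1685/7 ≈ -240.71)
-23*(-13 + z) = -23*(-13 - 1685/7) = -23*(-1776/7) = 40848/7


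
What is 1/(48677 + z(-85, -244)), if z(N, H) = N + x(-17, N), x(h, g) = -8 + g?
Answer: 1/48499 ≈ 2.0619e-5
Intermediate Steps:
z(N, H) = -8 + 2*N (z(N, H) = N + (-8 + N) = -8 + 2*N)
1/(48677 + z(-85, -244)) = 1/(48677 + (-8 + 2*(-85))) = 1/(48677 + (-8 - 170)) = 1/(48677 - 178) = 1/48499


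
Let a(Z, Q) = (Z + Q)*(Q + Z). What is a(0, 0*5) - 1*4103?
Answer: -4103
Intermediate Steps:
a(Z, Q) = (Q + Z)² (a(Z, Q) = (Q + Z)*(Q + Z) = (Q + Z)²)
a(0, 0*5) - 1*4103 = (0*5 + 0)² - 1*4103 = (0 + 0)² - 4103 = 0² - 4103 = 0 - 4103 = -4103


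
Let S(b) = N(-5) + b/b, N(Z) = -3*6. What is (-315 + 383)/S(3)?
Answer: -4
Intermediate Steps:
N(Z) = -18
S(b) = -17 (S(b) = -18 + b/b = -18 + 1 = -17)
(-315 + 383)/S(3) = (-315 + 383)/(-17) = 68*(-1/17) = -4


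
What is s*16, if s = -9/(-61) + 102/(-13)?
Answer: -97680/793 ≈ -123.18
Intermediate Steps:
s = -6105/793 (s = -9*(-1/61) + 102*(-1/13) = 9/61 - 102/13 = -6105/793 ≈ -7.6986)
s*16 = -6105/793*16 = -97680/793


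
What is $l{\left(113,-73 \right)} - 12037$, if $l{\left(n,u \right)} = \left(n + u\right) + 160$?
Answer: $-11837$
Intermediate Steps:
$l{\left(n,u \right)} = 160 + n + u$
$l{\left(113,-73 \right)} - 12037 = \left(160 + 113 - 73\right) - 12037 = 200 - 12037 = -11837$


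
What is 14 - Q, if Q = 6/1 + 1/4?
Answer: 31/4 ≈ 7.7500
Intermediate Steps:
Q = 25/4 (Q = 6*1 + 1*(1/4) = 6 + 1/4 = 25/4 ≈ 6.2500)
14 - Q = 14 - 1*25/4 = 14 - 25/4 = 31/4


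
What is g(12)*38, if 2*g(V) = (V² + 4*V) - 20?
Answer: 3268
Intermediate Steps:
g(V) = -10 + V²/2 + 2*V (g(V) = ((V² + 4*V) - 20)/2 = (-20 + V² + 4*V)/2 = -10 + V²/2 + 2*V)
g(12)*38 = (-10 + (½)*12² + 2*12)*38 = (-10 + (½)*144 + 24)*38 = (-10 + 72 + 24)*38 = 86*38 = 3268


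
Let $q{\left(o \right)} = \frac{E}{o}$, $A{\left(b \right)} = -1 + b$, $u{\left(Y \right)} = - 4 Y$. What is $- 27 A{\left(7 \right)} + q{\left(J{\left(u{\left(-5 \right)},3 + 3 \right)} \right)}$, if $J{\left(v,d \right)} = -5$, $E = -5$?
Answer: $-161$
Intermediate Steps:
$q{\left(o \right)} = - \frac{5}{o}$
$- 27 A{\left(7 \right)} + q{\left(J{\left(u{\left(-5 \right)},3 + 3 \right)} \right)} = - 27 \left(-1 + 7\right) - \frac{5}{-5} = \left(-27\right) 6 - -1 = -162 + 1 = -161$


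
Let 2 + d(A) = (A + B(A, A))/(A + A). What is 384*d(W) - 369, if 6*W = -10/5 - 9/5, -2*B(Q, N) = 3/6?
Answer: -16515/19 ≈ -869.21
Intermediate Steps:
B(Q, N) = -¼ (B(Q, N) = -3/(2*6) = -½*½ = -¼)
W = -19/30 (W = (-10/5 - 9/5)/6 = (-10*⅕ - 9*⅕)/6 = (-2 - 9/5)/6 = (⅙)*(-19/5) = -19/30 ≈ -0.63333)
d(A) = -2 + (-¼ + A)/(2*A) (d(A) = -2 + (A - ¼)/(A + A) = -2 + (-¼ + A)/((2*A)) = -2 + (-¼ + A)*(1/(2*A)) = -2 + (-¼ + A)/(2*A))
384*d(W) - 369 = 384*((-1 - 12*(-19/30))/(8*(-19/30))) - 369 = 384*((⅛)*(-30/19)*(-1 + 38/5)) - 369 = 384*((⅛)*(-30/19)*(33/5)) - 369 = 384*(-99/76) - 369 = -9504/19 - 369 = -16515/19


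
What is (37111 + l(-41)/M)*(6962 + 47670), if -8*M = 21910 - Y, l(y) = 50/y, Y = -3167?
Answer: 2084535031468664/1028157 ≈ 2.0274e+9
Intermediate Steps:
M = -25077/8 (M = -(21910 - 1*(-3167))/8 = -(21910 + 3167)/8 = -⅛*25077 = -25077/8 ≈ -3134.6)
(37111 + l(-41)/M)*(6962 + 47670) = (37111 + (50/(-41))/(-25077/8))*(6962 + 47670) = (37111 + (50*(-1/41))*(-8/25077))*54632 = (37111 - 50/41*(-8/25077))*54632 = (37111 + 400/1028157)*54632 = (38155934827/1028157)*54632 = 2084535031468664/1028157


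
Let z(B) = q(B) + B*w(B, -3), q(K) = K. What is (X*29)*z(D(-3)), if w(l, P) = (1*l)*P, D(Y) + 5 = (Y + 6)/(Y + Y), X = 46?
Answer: -256795/2 ≈ -1.2840e+5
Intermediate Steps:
D(Y) = -5 + (6 + Y)/(2*Y) (D(Y) = -5 + (Y + 6)/(Y + Y) = -5 + (6 + Y)/((2*Y)) = -5 + (6 + Y)*(1/(2*Y)) = -5 + (6 + Y)/(2*Y))
w(l, P) = P*l (w(l, P) = l*P = P*l)
z(B) = B - 3*B**2 (z(B) = B + B*(-3*B) = B - 3*B**2)
(X*29)*z(D(-3)) = (46*29)*((-9/2 + 3/(-3))*(1 - 3*(-9/2 + 3/(-3)))) = 1334*((-9/2 + 3*(-1/3))*(1 - 3*(-9/2 + 3*(-1/3)))) = 1334*((-9/2 - 1)*(1 - 3*(-9/2 - 1))) = 1334*(-11*(1 - 3*(-11/2))/2) = 1334*(-11*(1 + 33/2)/2) = 1334*(-11/2*35/2) = 1334*(-385/4) = -256795/2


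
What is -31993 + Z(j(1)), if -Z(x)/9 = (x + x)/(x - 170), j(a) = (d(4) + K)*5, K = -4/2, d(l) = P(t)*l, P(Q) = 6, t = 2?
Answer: -31960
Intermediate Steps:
d(l) = 6*l
K = -2 (K = -4*½ = -2)
j(a) = 110 (j(a) = (6*4 - 2)*5 = (24 - 2)*5 = 22*5 = 110)
Z(x) = -18*x/(-170 + x) (Z(x) = -9*(x + x)/(x - 170) = -9*2*x/(-170 + x) = -18*x/(-170 + x))
-31993 + Z(j(1)) = -31993 - 18*110/(-170 + 110) = -31993 - 18*110/(-60) = -31993 - 18*110*(-1/60) = -31993 + 33 = -31960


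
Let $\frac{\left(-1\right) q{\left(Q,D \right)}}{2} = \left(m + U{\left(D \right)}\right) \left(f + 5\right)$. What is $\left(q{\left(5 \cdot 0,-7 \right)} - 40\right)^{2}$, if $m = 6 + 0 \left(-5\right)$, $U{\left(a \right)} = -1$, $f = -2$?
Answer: $4900$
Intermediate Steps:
$m = 6$ ($m = 6 + 0 = 6$)
$q{\left(Q,D \right)} = -30$ ($q{\left(Q,D \right)} = - 2 \left(6 - 1\right) \left(-2 + 5\right) = - 2 \cdot 5 \cdot 3 = \left(-2\right) 15 = -30$)
$\left(q{\left(5 \cdot 0,-7 \right)} - 40\right)^{2} = \left(-30 - 40\right)^{2} = \left(-70\right)^{2} = 4900$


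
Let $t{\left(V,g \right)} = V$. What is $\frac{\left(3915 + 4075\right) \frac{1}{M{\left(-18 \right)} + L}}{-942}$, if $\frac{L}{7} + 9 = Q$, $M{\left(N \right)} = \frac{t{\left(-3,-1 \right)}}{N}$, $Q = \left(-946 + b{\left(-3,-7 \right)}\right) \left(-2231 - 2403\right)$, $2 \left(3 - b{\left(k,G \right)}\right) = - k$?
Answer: $- \frac{7990}{28860645733} \approx -2.7685 \cdot 10^{-7}$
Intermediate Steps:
$b{\left(k,G \right)} = 3 + \frac{k}{2}$ ($b{\left(k,G \right)} = 3 - \frac{\left(-1\right) k}{2} = 3 + \frac{k}{2}$)
$Q = 4376813$ ($Q = \left(-946 + \left(3 + \frac{1}{2} \left(-3\right)\right)\right) \left(-2231 - 2403\right) = \left(-946 + \left(3 - \frac{3}{2}\right)\right) \left(-4634\right) = \left(-946 + \frac{3}{2}\right) \left(-4634\right) = \left(- \frac{1889}{2}\right) \left(-4634\right) = 4376813$)
$M{\left(N \right)} = - \frac{3}{N}$
$L = 30637628$ ($L = -63 + 7 \cdot 4376813 = -63 + 30637691 = 30637628$)
$\frac{\left(3915 + 4075\right) \frac{1}{M{\left(-18 \right)} + L}}{-942} = \frac{\left(3915 + 4075\right) \frac{1}{- \frac{3}{-18} + 30637628}}{-942} = \frac{7990}{\left(-3\right) \left(- \frac{1}{18}\right) + 30637628} \left(- \frac{1}{942}\right) = \frac{7990}{\frac{1}{6} + 30637628} \left(- \frac{1}{942}\right) = \frac{7990}{\frac{183825769}{6}} \left(- \frac{1}{942}\right) = 7990 \cdot \frac{6}{183825769} \left(- \frac{1}{942}\right) = \frac{47940}{183825769} \left(- \frac{1}{942}\right) = - \frac{7990}{28860645733}$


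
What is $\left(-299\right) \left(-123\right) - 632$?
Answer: $36145$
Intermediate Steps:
$\left(-299\right) \left(-123\right) - 632 = 36777 - 632 = 36145$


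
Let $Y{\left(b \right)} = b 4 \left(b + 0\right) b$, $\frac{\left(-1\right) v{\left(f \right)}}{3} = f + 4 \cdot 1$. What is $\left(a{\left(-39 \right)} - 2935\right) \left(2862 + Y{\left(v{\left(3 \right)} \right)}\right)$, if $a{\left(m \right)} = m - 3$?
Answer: $101759814$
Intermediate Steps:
$a{\left(m \right)} = -3 + m$ ($a{\left(m \right)} = m - 3 = -3 + m$)
$v{\left(f \right)} = -12 - 3 f$ ($v{\left(f \right)} = - 3 \left(f + 4 \cdot 1\right) = - 3 \left(f + 4\right) = - 3 \left(4 + f\right) = -12 - 3 f$)
$Y{\left(b \right)} = 4 b^{3}$ ($Y{\left(b \right)} = 4 b b b = 4 b b^{2} = 4 b^{3}$)
$\left(a{\left(-39 \right)} - 2935\right) \left(2862 + Y{\left(v{\left(3 \right)} \right)}\right) = \left(\left(-3 - 39\right) - 2935\right) \left(2862 + 4 \left(-12 - 9\right)^{3}\right) = \left(-42 - 2935\right) \left(2862 + 4 \left(-12 - 9\right)^{3}\right) = - 2977 \left(2862 + 4 \left(-21\right)^{3}\right) = - 2977 \left(2862 + 4 \left(-9261\right)\right) = - 2977 \left(2862 - 37044\right) = \left(-2977\right) \left(-34182\right) = 101759814$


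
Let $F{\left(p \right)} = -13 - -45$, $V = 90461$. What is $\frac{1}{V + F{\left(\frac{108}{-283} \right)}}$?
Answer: $\frac{1}{90493} \approx 1.1051 \cdot 10^{-5}$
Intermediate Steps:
$F{\left(p \right)} = 32$ ($F{\left(p \right)} = -13 + 45 = 32$)
$\frac{1}{V + F{\left(\frac{108}{-283} \right)}} = \frac{1}{90461 + 32} = \frac{1}{90493}$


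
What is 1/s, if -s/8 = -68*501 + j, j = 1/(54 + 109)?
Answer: 163/44424664 ≈ 3.6691e-6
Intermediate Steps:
j = 1/163 ≈ 0.0061350
s = 44424664/163 (s = -8*(-68*501 + 1/163) = -8*(-34068 + 1/163) = -8*(-5553083/163) = 44424664/163 ≈ 2.7254e+5)
1/s = 1/(44424664/163) = 163/44424664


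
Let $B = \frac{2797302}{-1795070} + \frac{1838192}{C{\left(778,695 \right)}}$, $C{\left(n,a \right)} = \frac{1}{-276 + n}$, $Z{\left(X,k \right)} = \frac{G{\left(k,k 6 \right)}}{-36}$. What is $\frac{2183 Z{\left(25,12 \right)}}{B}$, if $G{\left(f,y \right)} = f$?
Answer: $- \frac{1959318905}{2484661530824367} \approx -7.8857 \cdot 10^{-7}$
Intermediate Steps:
$Z{\left(X,k \right)} = - \frac{k}{36}$ ($Z{\left(X,k \right)} = \frac{k}{-36} = k \left(- \frac{1}{36}\right) = - \frac{k}{36}$)
$B = \frac{828220510274789}{897535}$ ($B = \frac{2797302}{-1795070} + \frac{1838192}{\frac{1}{-276 + 778}} = 2797302 \left(- \frac{1}{1795070}\right) + \frac{1838192}{\frac{1}{502}} = - \frac{1398651}{897535} + 1838192 \frac{1}{\frac{1}{502}} = - \frac{1398651}{897535} + 1838192 \cdot 502 = - \frac{1398651}{897535} + 922772384 = \frac{828220510274789}{897535} \approx 9.2277 \cdot 10^{8}$)
$\frac{2183 Z{\left(25,12 \right)}}{B} = \frac{2183 \left(\left(- \frac{1}{36}\right) 12\right)}{\frac{828220510274789}{897535}} = 2183 \left(- \frac{1}{3}\right) \frac{897535}{828220510274789} = \left(- \frac{2183}{3}\right) \frac{897535}{828220510274789} = - \frac{1959318905}{2484661530824367}$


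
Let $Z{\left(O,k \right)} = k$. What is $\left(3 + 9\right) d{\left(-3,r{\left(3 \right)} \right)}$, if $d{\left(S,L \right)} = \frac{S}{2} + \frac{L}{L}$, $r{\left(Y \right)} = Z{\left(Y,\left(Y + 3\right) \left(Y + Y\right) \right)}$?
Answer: $-6$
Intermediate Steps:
$r{\left(Y \right)} = 2 Y \left(3 + Y\right)$ ($r{\left(Y \right)} = \left(Y + 3\right) \left(Y + Y\right) = \left(3 + Y\right) 2 Y = 2 Y \left(3 + Y\right)$)
$d{\left(S,L \right)} = 1 + \frac{S}{2}$ ($d{\left(S,L \right)} = S \frac{1}{2} + 1 = \frac{S}{2} + 1 = 1 + \frac{S}{2}$)
$\left(3 + 9\right) d{\left(-3,r{\left(3 \right)} \right)} = \left(3 + 9\right) \left(1 + \frac{1}{2} \left(-3\right)\right) = 12 \left(1 - \frac{3}{2}\right) = 12 \left(- \frac{1}{2}\right) = -6$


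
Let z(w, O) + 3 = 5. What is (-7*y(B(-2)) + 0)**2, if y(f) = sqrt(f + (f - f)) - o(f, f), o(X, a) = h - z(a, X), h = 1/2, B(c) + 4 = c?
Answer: -735/4 + 147*I*sqrt(6) ≈ -183.75 + 360.08*I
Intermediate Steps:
z(w, O) = 2 (z(w, O) = -3 + 5 = 2)
B(c) = -4 + c
h = 1/2 ≈ 0.50000
o(X, a) = -3/2 (o(X, a) = 1/2 - 1*2 = 1/2 - 2 = -3/2)
y(f) = 3/2 + sqrt(f) (y(f) = sqrt(f + (f - f)) - 1*(-3/2) = sqrt(f + 0) + 3/2 = sqrt(f) + 3/2 = 3/2 + sqrt(f))
(-7*y(B(-2)) + 0)**2 = (-7*(3/2 + sqrt(-4 - 2)) + 0)**2 = (-7*(3/2 + sqrt(-6)) + 0)**2 = (-7*(3/2 + I*sqrt(6)) + 0)**2 = ((-21/2 - 7*I*sqrt(6)) + 0)**2 = (-21/2 - 7*I*sqrt(6))**2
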